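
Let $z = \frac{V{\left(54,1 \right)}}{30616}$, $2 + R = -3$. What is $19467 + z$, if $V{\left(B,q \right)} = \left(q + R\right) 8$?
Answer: $\frac{74500205}{3827} \approx 19467.0$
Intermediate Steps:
$R = -5$ ($R = -2 - 3 = -5$)
$V{\left(B,q \right)} = -40 + 8 q$ ($V{\left(B,q \right)} = \left(q - 5\right) 8 = \left(-5 + q\right) 8 = -40 + 8 q$)
$z = - \frac{4}{3827}$ ($z = \frac{-40 + 8 \cdot 1}{30616} = \left(-40 + 8\right) \frac{1}{30616} = \left(-32\right) \frac{1}{30616} = - \frac{4}{3827} \approx -0.0010452$)
$19467 + z = 19467 - \frac{4}{3827} = \frac{74500205}{3827}$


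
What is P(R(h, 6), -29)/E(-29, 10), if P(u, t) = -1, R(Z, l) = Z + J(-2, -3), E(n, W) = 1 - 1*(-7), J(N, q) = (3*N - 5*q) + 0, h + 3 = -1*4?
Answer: -⅛ ≈ -0.12500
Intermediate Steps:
h = -7 (h = -3 - 1*4 = -3 - 4 = -7)
J(N, q) = -5*q + 3*N (J(N, q) = (-5*q + 3*N) + 0 = -5*q + 3*N)
E(n, W) = 8 (E(n, W) = 1 + 7 = 8)
R(Z, l) = 9 + Z (R(Z, l) = Z + (-5*(-3) + 3*(-2)) = Z + (15 - 6) = Z + 9 = 9 + Z)
P(R(h, 6), -29)/E(-29, 10) = -1/8 = -1*⅛ = -⅛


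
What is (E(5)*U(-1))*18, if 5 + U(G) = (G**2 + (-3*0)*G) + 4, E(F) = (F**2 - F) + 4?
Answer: 0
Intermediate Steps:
E(F) = 4 + F**2 - F
U(G) = -1 + G**2 (U(G) = -5 + ((G**2 + (-3*0)*G) + 4) = -5 + ((G**2 + 0*G) + 4) = -5 + ((G**2 + 0) + 4) = -5 + (G**2 + 4) = -5 + (4 + G**2) = -1 + G**2)
(E(5)*U(-1))*18 = ((4 + 5**2 - 1*5)*(-1 + (-1)**2))*18 = ((4 + 25 - 5)*(-1 + 1))*18 = (24*0)*18 = 0*18 = 0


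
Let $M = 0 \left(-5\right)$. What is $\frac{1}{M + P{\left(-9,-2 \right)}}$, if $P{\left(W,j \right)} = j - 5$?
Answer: $- \frac{1}{7} \approx -0.14286$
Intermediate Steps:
$P{\left(W,j \right)} = -5 + j$
$M = 0$
$\frac{1}{M + P{\left(-9,-2 \right)}} = \frac{1}{0 - 7} = \frac{1}{-7} = - \frac{1}{7}$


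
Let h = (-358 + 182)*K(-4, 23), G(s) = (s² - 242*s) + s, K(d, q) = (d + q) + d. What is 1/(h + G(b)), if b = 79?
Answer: -1/15438 ≈ -6.4775e-5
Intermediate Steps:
K(d, q) = q + 2*d
G(s) = s² - 241*s
h = -2640 (h = (-358 + 182)*(23 + 2*(-4)) = -176*(23 - 8) = -176*15 = -2640)
1/(h + G(b)) = 1/(-2640 + 79*(-241 + 79)) = 1/(-2640 + 79*(-162)) = 1/(-2640 - 12798) = 1/(-15438) = -1/15438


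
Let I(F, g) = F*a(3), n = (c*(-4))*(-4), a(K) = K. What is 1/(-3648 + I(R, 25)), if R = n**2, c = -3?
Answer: 1/3264 ≈ 0.00030637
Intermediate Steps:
n = -48 (n = -3*(-4)*(-4) = 12*(-4) = -48)
R = 2304 (R = (-48)**2 = 2304)
I(F, g) = 3*F (I(F, g) = F*3 = 3*F)
1/(-3648 + I(R, 25)) = 1/(-3648 + 3*2304) = 1/(-3648 + 6912) = 1/3264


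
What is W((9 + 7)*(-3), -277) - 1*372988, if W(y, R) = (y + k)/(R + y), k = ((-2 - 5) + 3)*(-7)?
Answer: -24244216/65 ≈ -3.7299e+5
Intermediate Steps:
k = 28 (k = (-7 + 3)*(-7) = -4*(-7) = 28)
W(y, R) = (28 + y)/(R + y) (W(y, R) = (y + 28)/(R + y) = (28 + y)/(R + y))
W((9 + 7)*(-3), -277) - 1*372988 = (28 + (9 + 7)*(-3))/(-277 + (9 + 7)*(-3)) - 1*372988 = (28 + 16*(-3))/(-277 + 16*(-3)) - 372988 = (28 - 48)/(-277 - 48) - 372988 = -20/(-325) - 372988 = -1/325*(-20) - 372988 = 4/65 - 372988 = -24244216/65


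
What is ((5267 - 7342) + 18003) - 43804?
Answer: -27876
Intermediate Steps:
((5267 - 7342) + 18003) - 43804 = (-2075 + 18003) - 43804 = 15928 - 43804 = -27876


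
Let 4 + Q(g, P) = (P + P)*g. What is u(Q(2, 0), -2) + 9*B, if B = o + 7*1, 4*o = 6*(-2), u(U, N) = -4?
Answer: 32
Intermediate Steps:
Q(g, P) = -4 + 2*P*g (Q(g, P) = -4 + (P + P)*g = -4 + (2*P)*g = -4 + 2*P*g)
o = -3 (o = (6*(-2))/4 = (1/4)*(-12) = -3)
B = 4 (B = -3 + 7*1 = -3 + 7 = 4)
u(Q(2, 0), -2) + 9*B = -4 + 9*4 = -4 + 36 = 32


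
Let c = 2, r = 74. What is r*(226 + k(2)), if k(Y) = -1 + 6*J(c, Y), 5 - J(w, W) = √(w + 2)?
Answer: 17982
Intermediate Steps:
J(w, W) = 5 - √(2 + w) (J(w, W) = 5 - √(w + 2) = 5 - √(2 + w))
k(Y) = 17 (k(Y) = -1 + 6*(5 - √(2 + 2)) = -1 + 6*(5 - √4) = -1 + 6*(5 - 1*2) = -1 + 6*(5 - 2) = -1 + 6*3 = -1 + 18 = 17)
r*(226 + k(2)) = 74*(226 + 17) = 74*243 = 17982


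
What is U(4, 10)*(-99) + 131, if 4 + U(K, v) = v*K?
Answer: -3433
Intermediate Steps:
U(K, v) = -4 + K*v (U(K, v) = -4 + v*K = -4 + K*v)
U(4, 10)*(-99) + 131 = (-4 + 4*10)*(-99) + 131 = (-4 + 40)*(-99) + 131 = 36*(-99) + 131 = -3564 + 131 = -3433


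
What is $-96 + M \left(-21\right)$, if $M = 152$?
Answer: $-3288$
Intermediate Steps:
$-96 + M \left(-21\right) = -96 + 152 \left(-21\right) = -96 - 3192 = -3288$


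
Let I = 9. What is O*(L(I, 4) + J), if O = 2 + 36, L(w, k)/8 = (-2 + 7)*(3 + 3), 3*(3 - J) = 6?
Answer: 9158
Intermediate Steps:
J = 1 (J = 3 - ⅓*6 = 3 - 2 = 1)
L(w, k) = 240 (L(w, k) = 8*((-2 + 7)*(3 + 3)) = 8*(5*6) = 8*30 = 240)
O = 38
O*(L(I, 4) + J) = 38*(240 + 1) = 38*241 = 9158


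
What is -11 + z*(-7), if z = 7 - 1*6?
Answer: -18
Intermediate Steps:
z = 1 (z = 7 - 6 = 1)
-11 + z*(-7) = -11 + 1*(-7) = -11 - 7 = -18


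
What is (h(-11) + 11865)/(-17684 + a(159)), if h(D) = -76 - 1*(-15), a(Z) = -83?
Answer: -11804/17767 ≈ -0.66438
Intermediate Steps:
h(D) = -61 (h(D) = -76 + 15 = -61)
(h(-11) + 11865)/(-17684 + a(159)) = (-61 + 11865)/(-17684 - 83) = 11804/(-17767) = 11804*(-1/17767) = -11804/17767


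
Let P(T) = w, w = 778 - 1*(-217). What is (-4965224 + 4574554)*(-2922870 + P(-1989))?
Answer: 1141488906250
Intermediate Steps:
w = 995 (w = 778 + 217 = 995)
P(T) = 995
(-4965224 + 4574554)*(-2922870 + P(-1989)) = (-4965224 + 4574554)*(-2922870 + 995) = -390670*(-2921875) = 1141488906250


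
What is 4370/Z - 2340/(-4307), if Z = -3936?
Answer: -4805675/8476176 ≈ -0.56696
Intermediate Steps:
4370/Z - 2340/(-4307) = 4370/(-3936) - 2340/(-4307) = 4370*(-1/3936) - 2340*(-1/4307) = -2185/1968 + 2340/4307 = -4805675/8476176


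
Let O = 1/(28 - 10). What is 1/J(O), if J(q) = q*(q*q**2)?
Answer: 104976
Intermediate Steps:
O = 1/18 ≈ 0.055556
J(q) = q**4 (J(q) = q*q**3 = q**4)
1/J(O) = 1/((1/18)**4) = 1/(1/104976) = 104976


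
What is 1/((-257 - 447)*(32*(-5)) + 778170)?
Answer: 1/890810 ≈ 1.1226e-6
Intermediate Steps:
1/((-257 - 447)*(32*(-5)) + 778170) = 1/(-704*(-160) + 778170) = 1/(112640 + 778170) = 1/890810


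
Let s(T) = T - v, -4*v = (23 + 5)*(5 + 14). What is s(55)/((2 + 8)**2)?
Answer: 47/25 ≈ 1.8800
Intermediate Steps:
v = -133 (v = -(23 + 5)*(5 + 14)/4 = -7*19 = -1/4*532 = -133)
s(T) = 133 + T (s(T) = T - 1*(-133) = T + 133 = 133 + T)
s(55)/((2 + 8)**2) = (133 + 55)/((2 + 8)**2) = 188/(10**2) = 188/100 = 188*(1/100) = 47/25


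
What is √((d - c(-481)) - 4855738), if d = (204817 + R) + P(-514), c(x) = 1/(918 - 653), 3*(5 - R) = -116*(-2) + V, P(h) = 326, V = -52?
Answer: I*√326591896515/265 ≈ 2156.5*I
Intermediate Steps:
R = -55 (R = 5 - (-116*(-2) - 52)/3 = 5 - (232 - 52)/3 = 5 - ⅓*180 = 5 - 60 = -55)
c(x) = 1/265
d = 205088 (d = (204817 - 55) + 326 = 204762 + 326 = 205088)
√((d - c(-481)) - 4855738) = √((205088 - 1*1/265) - 4855738) = √((205088 - 1/265) - 4855738) = √(54348319/265 - 4855738) = √(-1232422251/265) = I*√326591896515/265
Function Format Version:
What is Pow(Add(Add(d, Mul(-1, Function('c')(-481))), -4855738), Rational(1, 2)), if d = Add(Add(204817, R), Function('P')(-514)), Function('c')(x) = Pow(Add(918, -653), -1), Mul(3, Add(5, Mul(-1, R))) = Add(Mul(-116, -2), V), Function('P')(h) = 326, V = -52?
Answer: Mul(Rational(1, 265), I, Pow(326591896515, Rational(1, 2))) ≈ Mul(2156.5, I)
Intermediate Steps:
R = -55 (R = Add(5, Mul(Rational(-1, 3), Add(Mul(-116, -2), -52))) = Add(5, Mul(Rational(-1, 3), Add(232, -52))) = Add(5, Mul(Rational(-1, 3), 180)) = Add(5, -60) = -55)
Function('c')(x) = Rational(1, 265) (Function('c')(x) = Pow(265, -1) = Rational(1, 265))
d = 205088 (d = Add(Add(204817, -55), 326) = Add(204762, 326) = 205088)
Pow(Add(Add(d, Mul(-1, Function('c')(-481))), -4855738), Rational(1, 2)) = Pow(Add(Add(205088, Mul(-1, Rational(1, 265))), -4855738), Rational(1, 2)) = Pow(Add(Add(205088, Rational(-1, 265)), -4855738), Rational(1, 2)) = Pow(Add(Rational(54348319, 265), -4855738), Rational(1, 2)) = Pow(Rational(-1232422251, 265), Rational(1, 2)) = Mul(Rational(1, 265), I, Pow(326591896515, Rational(1, 2)))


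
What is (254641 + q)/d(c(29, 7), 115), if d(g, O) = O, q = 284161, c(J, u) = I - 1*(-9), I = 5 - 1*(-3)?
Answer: 538802/115 ≈ 4685.2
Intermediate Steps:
I = 8 (I = 5 + 3 = 8)
c(J, u) = 17 (c(J, u) = 8 - 1*(-9) = 8 + 9 = 17)
(254641 + q)/d(c(29, 7), 115) = (254641 + 284161)/115 = 538802*(1/115) = 538802/115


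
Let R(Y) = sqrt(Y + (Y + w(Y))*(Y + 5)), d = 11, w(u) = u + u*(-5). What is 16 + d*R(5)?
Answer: 16 + 11*I*sqrt(145) ≈ 16.0 + 132.46*I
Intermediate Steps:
w(u) = -4*u (w(u) = u - 5*u = -4*u)
R(Y) = sqrt(Y - 3*Y*(5 + Y)) (R(Y) = sqrt(Y + (Y - 4*Y)*(Y + 5)) = sqrt(Y + (-3*Y)*(5 + Y)) = sqrt(Y - 3*Y*(5 + Y)))
16 + d*R(5) = 16 + 11*sqrt(5*(-14 - 3*5)) = 16 + 11*sqrt(5*(-14 - 15)) = 16 + 11*sqrt(5*(-29)) = 16 + 11*sqrt(-145) = 16 + 11*(I*sqrt(145)) = 16 + 11*I*sqrt(145)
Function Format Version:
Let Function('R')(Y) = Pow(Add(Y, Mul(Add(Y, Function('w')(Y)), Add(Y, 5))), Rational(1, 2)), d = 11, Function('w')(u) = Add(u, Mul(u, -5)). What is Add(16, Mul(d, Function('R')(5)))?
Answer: Add(16, Mul(11, I, Pow(145, Rational(1, 2)))) ≈ Add(16.000, Mul(132.46, I))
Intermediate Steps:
Function('w')(u) = Mul(-4, u) (Function('w')(u) = Add(u, Mul(-5, u)) = Mul(-4, u))
Function('R')(Y) = Pow(Add(Y, Mul(-3, Y, Add(5, Y))), Rational(1, 2)) (Function('R')(Y) = Pow(Add(Y, Mul(Add(Y, Mul(-4, Y)), Add(Y, 5))), Rational(1, 2)) = Pow(Add(Y, Mul(Mul(-3, Y), Add(5, Y))), Rational(1, 2)) = Pow(Add(Y, Mul(-3, Y, Add(5, Y))), Rational(1, 2)))
Add(16, Mul(d, Function('R')(5))) = Add(16, Mul(11, Pow(Mul(5, Add(-14, Mul(-3, 5))), Rational(1, 2)))) = Add(16, Mul(11, Pow(Mul(5, Add(-14, -15)), Rational(1, 2)))) = Add(16, Mul(11, Pow(Mul(5, -29), Rational(1, 2)))) = Add(16, Mul(11, Pow(-145, Rational(1, 2)))) = Add(16, Mul(11, Mul(I, Pow(145, Rational(1, 2))))) = Add(16, Mul(11, I, Pow(145, Rational(1, 2))))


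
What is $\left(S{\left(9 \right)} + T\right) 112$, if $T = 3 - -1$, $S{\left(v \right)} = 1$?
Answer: $560$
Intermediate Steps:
$T = 4$ ($T = 3 + 1 = 4$)
$\left(S{\left(9 \right)} + T\right) 112 = \left(1 + 4\right) 112 = 5 \cdot 112 = 560$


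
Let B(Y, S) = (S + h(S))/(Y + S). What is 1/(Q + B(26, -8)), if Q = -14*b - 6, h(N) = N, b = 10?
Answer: -9/1322 ≈ -0.0068079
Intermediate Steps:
Q = -146 (Q = -14*10 - 6 = -140 - 6 = -146)
B(Y, S) = 2*S/(S + Y) (B(Y, S) = (S + S)/(Y + S) = (2*S)/(S + Y) = 2*S/(S + Y))
1/(Q + B(26, -8)) = 1/(-146 + 2*(-8)/(-8 + 26)) = 1/(-146 + 2*(-8)/18) = 1/(-146 + 2*(-8)*(1/18)) = 1/(-146 - 8/9) = 1/(-1322/9) = -9/1322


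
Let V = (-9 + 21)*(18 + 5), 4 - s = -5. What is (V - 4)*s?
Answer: 2448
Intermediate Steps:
s = 9 (s = 4 - 1*(-5) = 4 + 5 = 9)
V = 276 (V = 12*23 = 276)
(V - 4)*s = (276 - 4)*9 = 272*9 = 2448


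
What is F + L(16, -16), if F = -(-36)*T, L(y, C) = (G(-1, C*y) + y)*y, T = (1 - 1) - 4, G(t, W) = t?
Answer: 96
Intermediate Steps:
T = -4 (T = 0 - 4 = -4)
L(y, C) = y*(-1 + y) (L(y, C) = (-1 + y)*y = y*(-1 + y))
F = -144 (F = -(-36)*(-4) = -4*36 = -144)
F + L(16, -16) = -144 + 16*(-1 + 16) = -144 + 16*15 = -144 + 240 = 96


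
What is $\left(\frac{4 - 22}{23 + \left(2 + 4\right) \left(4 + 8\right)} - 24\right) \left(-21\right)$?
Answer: $\frac{48258}{95} \approx 507.98$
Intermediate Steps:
$\left(\frac{4 - 22}{23 + \left(2 + 4\right) \left(4 + 8\right)} - 24\right) \left(-21\right) = \left(- \frac{18}{23 + 6 \cdot 12} - 24\right) \left(-21\right) = \left(- \frac{18}{23 + 72} - 24\right) \left(-21\right) = \left(- \frac{18}{95} - 24\right) \left(-21\right) = \left(- \frac{2298}{95}\right) \left(-21\right) = \frac{48258}{95}$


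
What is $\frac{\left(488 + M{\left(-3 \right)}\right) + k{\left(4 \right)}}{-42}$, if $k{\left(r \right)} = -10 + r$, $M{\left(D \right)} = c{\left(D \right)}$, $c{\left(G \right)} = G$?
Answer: $- \frac{479}{42} \approx -11.405$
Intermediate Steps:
$M{\left(D \right)} = D$
$\frac{\left(488 + M{\left(-3 \right)}\right) + k{\left(4 \right)}}{-42} = \frac{\left(488 - 3\right) + \left(-10 + 4\right)}{-42} = \left(485 - 6\right) \left(- \frac{1}{42}\right) = 479 \left(- \frac{1}{42}\right) = - \frac{479}{42}$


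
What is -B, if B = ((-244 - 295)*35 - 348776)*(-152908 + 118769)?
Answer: -12550896099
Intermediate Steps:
B = 12550896099 (B = (-539*35 - 348776)*(-34139) = (-18865 - 348776)*(-34139) = -367641*(-34139) = 12550896099)
-B = -1*12550896099 = -12550896099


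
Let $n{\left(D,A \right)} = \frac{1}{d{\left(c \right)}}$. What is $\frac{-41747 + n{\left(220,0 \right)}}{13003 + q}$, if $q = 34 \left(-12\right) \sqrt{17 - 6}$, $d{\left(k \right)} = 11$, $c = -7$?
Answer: $- \frac{5971185648}{1839715955} - \frac{187360128 \sqrt{11}}{1839715955} \approx -3.5835$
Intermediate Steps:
$q = - 408 \sqrt{11} \approx -1353.2$
$n{\left(D,A \right)} = \frac{1}{11}$
$\frac{-41747 + n{\left(220,0 \right)}}{13003 + q} = \frac{-41747 + \frac{1}{11}}{13003 - 408 \sqrt{11}} = - \frac{459216}{11 \left(13003 - 408 \sqrt{11}\right)}$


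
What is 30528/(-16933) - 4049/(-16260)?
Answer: -427823563/275330580 ≈ -1.5539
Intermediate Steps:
30528/(-16933) - 4049/(-16260) = 30528*(-1/16933) - 4049*(-1/16260) = -30528/16933 + 4049/16260 = -427823563/275330580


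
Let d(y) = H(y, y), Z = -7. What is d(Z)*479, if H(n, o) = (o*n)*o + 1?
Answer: -163818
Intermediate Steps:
H(n, o) = 1 + n*o² (H(n, o) = (n*o)*o + 1 = n*o² + 1 = 1 + n*o²)
d(y) = 1 + y³ (d(y) = 1 + y*y² = 1 + y³)
d(Z)*479 = (1 + (-7)³)*479 = (1 - 343)*479 = -342*479 = -163818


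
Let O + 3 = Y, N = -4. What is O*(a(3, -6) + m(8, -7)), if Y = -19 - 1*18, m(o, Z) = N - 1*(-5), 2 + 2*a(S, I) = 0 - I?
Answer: -120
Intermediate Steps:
a(S, I) = -1 - I/2 (a(S, I) = -1 + (0 - I)/2 = -1 + (-I)/2 = -1 - I/2)
m(o, Z) = 1 (m(o, Z) = -4 - 1*(-5) = -4 + 5 = 1)
Y = -37 (Y = -19 - 18 = -37)
O = -40 (O = -3 - 37 = -40)
O*(a(3, -6) + m(8, -7)) = -40*((-1 - ½*(-6)) + 1) = -40*((-1 + 3) + 1) = -40*(2 + 1) = -40*3 = -120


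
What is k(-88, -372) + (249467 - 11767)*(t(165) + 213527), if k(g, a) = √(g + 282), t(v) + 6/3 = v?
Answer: 50794113000 + √194 ≈ 5.0794e+10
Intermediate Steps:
t(v) = -2 + v
k(g, a) = √(282 + g)
k(-88, -372) + (249467 - 11767)*(t(165) + 213527) = √(282 - 88) + (249467 - 11767)*((-2 + 165) + 213527) = √194 + 237700*(163 + 213527) = √194 + 237700*213690 = √194 + 50794113000 = 50794113000 + √194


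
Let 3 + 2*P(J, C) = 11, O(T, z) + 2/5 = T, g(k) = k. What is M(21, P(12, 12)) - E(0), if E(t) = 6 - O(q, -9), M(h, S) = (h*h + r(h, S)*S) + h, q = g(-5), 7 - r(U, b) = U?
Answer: 1973/5 ≈ 394.60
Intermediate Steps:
r(U, b) = 7 - U
q = -5
O(T, z) = -⅖ + T
P(J, C) = 4 (P(J, C) = -3/2 + (½)*11 = -3/2 + 11/2 = 4)
M(h, S) = h + h² + S*(7 - h) (M(h, S) = (h*h + (7 - h)*S) + h = (h² + S*(7 - h)) + h = h + h² + S*(7 - h))
E(t) = 57/5 (E(t) = 6 - (-⅖ - 5) = 6 - 1*(-27/5) = 6 + 27/5 = 57/5)
M(21, P(12, 12)) - E(0) = (21 + 21² - 1*4*(-7 + 21)) - 1*57/5 = (21 + 441 - 1*4*14) - 57/5 = (21 + 441 - 56) - 57/5 = 406 - 57/5 = 1973/5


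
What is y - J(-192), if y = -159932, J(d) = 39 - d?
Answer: -160163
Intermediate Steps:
y - J(-192) = -159932 - (39 - 1*(-192)) = -159932 - (39 + 192) = -159932 - 1*231 = -159932 - 231 = -160163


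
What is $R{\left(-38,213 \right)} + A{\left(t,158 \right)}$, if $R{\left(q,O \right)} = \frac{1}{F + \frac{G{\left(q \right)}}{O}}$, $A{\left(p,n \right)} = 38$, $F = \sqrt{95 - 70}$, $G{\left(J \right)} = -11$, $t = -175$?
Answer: $\frac{40265}{1054} \approx 38.202$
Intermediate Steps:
$F = 5$ ($F = \sqrt{25} = 5$)
$R{\left(q,O \right)} = \frac{1}{5 - \frac{11}{O}}$
$R{\left(-38,213 \right)} + A{\left(t,158 \right)} = \frac{213}{-11 + 5 \cdot 213} + 38 = \frac{213}{-11 + 1065} + 38 = \frac{213}{1054} + 38 = \frac{40265}{1054}$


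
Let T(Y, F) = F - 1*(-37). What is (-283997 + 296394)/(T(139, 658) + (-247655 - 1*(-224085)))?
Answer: -12397/22875 ≈ -0.54195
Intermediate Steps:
T(Y, F) = 37 + F (T(Y, F) = F + 37 = 37 + F)
(-283997 + 296394)/(T(139, 658) + (-247655 - 1*(-224085))) = (-283997 + 296394)/((37 + 658) + (-247655 - 1*(-224085))) = 12397/(695 + (-247655 + 224085)) = 12397/(695 - 23570) = 12397/(-22875) = 12397*(-1/22875) = -12397/22875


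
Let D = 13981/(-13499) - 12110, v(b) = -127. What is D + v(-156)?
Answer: -165201244/13499 ≈ -12238.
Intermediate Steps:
D = -163486871/13499 (D = 13981*(-1/13499) - 12110 = -13981/13499 - 12110 = -163486871/13499 ≈ -12111.)
D + v(-156) = -163486871/13499 - 127 = -165201244/13499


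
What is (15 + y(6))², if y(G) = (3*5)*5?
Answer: 8100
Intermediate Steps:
y(G) = 75 (y(G) = 15*5 = 75)
(15 + y(6))² = (15 + 75)² = 90² = 8100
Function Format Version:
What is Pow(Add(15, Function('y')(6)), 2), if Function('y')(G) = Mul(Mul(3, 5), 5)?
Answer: 8100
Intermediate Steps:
Function('y')(G) = 75 (Function('y')(G) = Mul(15, 5) = 75)
Pow(Add(15, Function('y')(6)), 2) = Pow(Add(15, 75), 2) = Pow(90, 2) = 8100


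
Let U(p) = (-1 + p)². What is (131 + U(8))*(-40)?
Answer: -7200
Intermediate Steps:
(131 + U(8))*(-40) = (131 + (-1 + 8)²)*(-40) = (131 + 7²)*(-40) = (131 + 49)*(-40) = 180*(-40) = -7200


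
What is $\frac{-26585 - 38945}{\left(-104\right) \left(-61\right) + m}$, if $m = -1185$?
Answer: $- \frac{65530}{5159} \approx -12.702$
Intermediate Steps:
$\frac{-26585 - 38945}{\left(-104\right) \left(-61\right) + m} = \frac{-26585 - 38945}{\left(-104\right) \left(-61\right) - 1185} = - \frac{65530}{6344 - 1185} = - \frac{65530}{5159}$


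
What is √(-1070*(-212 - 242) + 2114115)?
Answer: √2599895 ≈ 1612.4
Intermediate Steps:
√(-1070*(-212 - 242) + 2114115) = √(-1070*(-454) + 2114115) = √(-1*(-485780) + 2114115) = √(485780 + 2114115) = √2599895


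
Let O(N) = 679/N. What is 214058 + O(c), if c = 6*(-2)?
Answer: 2568017/12 ≈ 2.1400e+5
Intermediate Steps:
c = -12
214058 + O(c) = 214058 + 679/(-12) = 214058 + 679*(-1/12) = 214058 - 679/12 = 2568017/12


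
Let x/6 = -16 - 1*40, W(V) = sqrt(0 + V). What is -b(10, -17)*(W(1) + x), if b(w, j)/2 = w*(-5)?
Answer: -33500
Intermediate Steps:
W(V) = sqrt(V)
x = -336 (x = 6*(-16 - 1*40) = 6*(-16 - 40) = 6*(-56) = -336)
b(w, j) = -10*w (b(w, j) = 2*(w*(-5)) = 2*(-5*w) = -10*w)
-b(10, -17)*(W(1) + x) = -(-10*10)*(sqrt(1) - 336) = -(-100)*(1 - 336) = -(-100)*(-335) = -1*33500 = -33500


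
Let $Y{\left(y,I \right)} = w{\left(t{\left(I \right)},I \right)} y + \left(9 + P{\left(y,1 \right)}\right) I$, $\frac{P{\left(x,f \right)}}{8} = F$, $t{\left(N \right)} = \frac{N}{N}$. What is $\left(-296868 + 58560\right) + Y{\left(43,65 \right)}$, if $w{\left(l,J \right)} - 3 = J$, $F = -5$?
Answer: $-237399$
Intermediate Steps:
$t{\left(N \right)} = 1$
$P{\left(x,f \right)} = -40$ ($P{\left(x,f \right)} = 8 \left(-5\right) = -40$)
$w{\left(l,J \right)} = 3 + J$
$Y{\left(y,I \right)} = - 31 I + y \left(3 + I\right)$ ($Y{\left(y,I \right)} = \left(3 + I\right) y + \left(9 - 40\right) I = y \left(3 + I\right) - 31 I = - 31 I + y \left(3 + I\right)$)
$\left(-296868 + 58560\right) + Y{\left(43,65 \right)} = \left(-296868 + 58560\right) + \left(\left(-31\right) 65 + 43 \left(3 + 65\right)\right) = -238308 + \left(-2015 + 43 \cdot 68\right) = -238308 + \left(-2015 + 2924\right) = -238308 + 909 = -237399$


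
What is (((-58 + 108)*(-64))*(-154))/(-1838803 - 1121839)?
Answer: -246400/1480321 ≈ -0.16645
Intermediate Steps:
(((-58 + 108)*(-64))*(-154))/(-1838803 - 1121839) = ((50*(-64))*(-154))/(-2960642) = -3200*(-154)*(-1/2960642) = 492800*(-1/2960642) = -246400/1480321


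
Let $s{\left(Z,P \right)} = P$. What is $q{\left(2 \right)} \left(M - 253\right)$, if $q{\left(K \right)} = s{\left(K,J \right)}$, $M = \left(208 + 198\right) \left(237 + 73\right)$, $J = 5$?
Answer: $628035$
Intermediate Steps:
$M = 125860$ ($M = 406 \cdot 310 = 125860$)
$q{\left(K \right)} = 5$
$q{\left(2 \right)} \left(M - 253\right) = 5 \left(125860 - 253\right) = 5 \cdot 125607 = 628035$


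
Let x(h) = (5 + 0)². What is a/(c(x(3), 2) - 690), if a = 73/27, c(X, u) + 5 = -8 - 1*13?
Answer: -73/19332 ≈ -0.0037761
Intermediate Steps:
x(h) = 25 (x(h) = 5² = 25)
c(X, u) = -26 (c(X, u) = -5 + (-8 - 1*13) = -5 + (-8 - 13) = -5 - 21 = -26)
a = 73/27 (a = 73*(1/27) = 73/27 ≈ 2.7037)
a/(c(x(3), 2) - 690) = (73/27)/(-26 - 690) = (73/27)/(-716) = -1/716*73/27 = -73/19332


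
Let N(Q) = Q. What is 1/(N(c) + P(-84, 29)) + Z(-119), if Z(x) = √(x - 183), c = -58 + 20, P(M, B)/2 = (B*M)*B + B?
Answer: -1/141268 + I*√302 ≈ -7.0787e-6 + 17.378*I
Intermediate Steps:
P(M, B) = 2*B + 2*M*B² (P(M, B) = 2*((B*M)*B + B) = 2*(M*B² + B) = 2*(B + M*B²) = 2*B + 2*M*B²)
c = -38
Z(x) = √(-183 + x)
1/(N(c) + P(-84, 29)) + Z(-119) = 1/(-38 + 2*29*(1 + 29*(-84))) + √(-183 - 119) = 1/(-38 + 2*29*(1 - 2436)) + √(-302) = 1/(-38 + 2*29*(-2435)) + I*√302 = 1/(-38 - 141230) + I*√302 = 1/(-141268) + I*√302 = -1/141268 + I*√302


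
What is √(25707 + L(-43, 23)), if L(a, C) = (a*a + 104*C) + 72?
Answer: 2*√7505 ≈ 173.26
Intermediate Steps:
L(a, C) = 72 + a² + 104*C (L(a, C) = (a² + 104*C) + 72 = 72 + a² + 104*C)
√(25707 + L(-43, 23)) = √(25707 + (72 + (-43)² + 104*23)) = √(25707 + (72 + 1849 + 2392)) = √(25707 + 4313) = √30020 = 2*√7505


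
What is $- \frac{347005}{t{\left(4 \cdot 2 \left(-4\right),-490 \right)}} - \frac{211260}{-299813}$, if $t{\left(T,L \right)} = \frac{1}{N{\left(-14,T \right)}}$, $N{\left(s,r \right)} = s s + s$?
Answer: $- \frac{18934662820570}{299813} \approx -6.3155 \cdot 10^{7}$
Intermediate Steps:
$N{\left(s,r \right)} = s + s^{2}$ ($N{\left(s,r \right)} = s^{2} + s = s + s^{2}$)
$t{\left(T,L \right)} = \frac{1}{182}$ ($t{\left(T,L \right)} = \frac{1}{\left(-14\right) \left(1 - 14\right)} = \frac{1}{\left(-14\right) \left(-13\right)} = \frac{1}{182}$)
$- \frac{347005}{t{\left(4 \cdot 2 \left(-4\right),-490 \right)}} - \frac{211260}{-299813} = - 347005 \frac{1}{\frac{1}{182}} - \frac{211260}{-299813} = \left(-347005\right) 182 - - \frac{211260}{299813} = -63154910 + \frac{211260}{299813} = - \frac{18934662820570}{299813}$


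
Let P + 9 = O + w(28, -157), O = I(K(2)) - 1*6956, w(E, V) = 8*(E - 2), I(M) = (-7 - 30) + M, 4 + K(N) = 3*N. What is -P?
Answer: 6792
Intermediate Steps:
K(N) = -4 + 3*N
I(M) = -37 + M
w(E, V) = -16 + 8*E (w(E, V) = 8*(-2 + E) = -16 + 8*E)
O = -6991 (O = (-37 + (-4 + 3*2)) - 1*6956 = (-37 + (-4 + 6)) - 6956 = (-37 + 2) - 6956 = -35 - 6956 = -6991)
P = -6792 (P = -9 + (-6991 + (-16 + 8*28)) = -9 + (-6991 + (-16 + 224)) = -9 + (-6991 + 208) = -9 - 6783 = -6792)
-P = -1*(-6792) = 6792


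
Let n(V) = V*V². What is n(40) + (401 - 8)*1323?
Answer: 583939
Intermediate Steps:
n(V) = V³
n(40) + (401 - 8)*1323 = 40³ + (401 - 8)*1323 = 64000 + 393*1323 = 64000 + 519939 = 583939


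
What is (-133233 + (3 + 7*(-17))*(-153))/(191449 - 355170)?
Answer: 115485/163721 ≈ 0.70538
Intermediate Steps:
(-133233 + (3 + 7*(-17))*(-153))/(191449 - 355170) = (-133233 + (3 - 119)*(-153))/(-163721) = (-133233 - 116*(-153))*(-1/163721) = (-133233 + 17748)*(-1/163721) = -115485*(-1/163721) = 115485/163721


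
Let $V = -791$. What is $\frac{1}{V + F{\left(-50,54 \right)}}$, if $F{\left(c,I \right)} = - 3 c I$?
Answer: $\frac{1}{7309} \approx 0.00013682$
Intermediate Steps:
$F{\left(c,I \right)} = - 3 I c$
$\frac{1}{V + F{\left(-50,54 \right)}} = \frac{1}{-791 - 162 \left(-50\right)} = \frac{1}{-791 + 8100} = \frac{1}{7309}$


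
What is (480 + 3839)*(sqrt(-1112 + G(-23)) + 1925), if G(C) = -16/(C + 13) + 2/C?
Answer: 8314075 + 4319*I*sqrt(14686190)/115 ≈ 8.3141e+6 + 1.4393e+5*I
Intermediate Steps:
G(C) = -16/(13 + C) + 2/C
(480 + 3839)*(sqrt(-1112 + G(-23)) + 1925) = (480 + 3839)*(sqrt(-1112 + 2*(13 - 7*(-23))/(-23*(13 - 23))) + 1925) = 4319*(sqrt(-1112 + 2*(-1/23)*(13 + 161)/(-10)) + 1925) = 4319*(sqrt(-1112 + 2*(-1/23)*(-1/10)*174) + 1925) = 4319*(sqrt(-1112 + 174/115) + 1925) = 4319*(sqrt(-127706/115) + 1925) = 4319*(I*sqrt(14686190)/115 + 1925) = 4319*(1925 + I*sqrt(14686190)/115) = 8314075 + 4319*I*sqrt(14686190)/115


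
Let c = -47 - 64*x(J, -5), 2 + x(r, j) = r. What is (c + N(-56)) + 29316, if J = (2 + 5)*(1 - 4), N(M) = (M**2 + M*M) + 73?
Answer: 37086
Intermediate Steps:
N(M) = 73 + 2*M**2 (N(M) = (M**2 + M**2) + 73 = 2*M**2 + 73 = 73 + 2*M**2)
J = -21 (J = 7*(-3) = -21)
x(r, j) = -2 + r
c = 1425 (c = -47 - 64*(-2 - 21) = -47 - 64*(-23) = -47 + 1472 = 1425)
(c + N(-56)) + 29316 = (1425 + (73 + 2*(-56)**2)) + 29316 = (1425 + (73 + 2*3136)) + 29316 = (1425 + (73 + 6272)) + 29316 = (1425 + 6345) + 29316 = 7770 + 29316 = 37086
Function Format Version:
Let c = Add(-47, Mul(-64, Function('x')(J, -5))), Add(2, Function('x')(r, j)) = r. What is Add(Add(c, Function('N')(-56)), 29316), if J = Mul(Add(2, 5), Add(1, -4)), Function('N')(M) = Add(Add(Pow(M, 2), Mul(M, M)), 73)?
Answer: 37086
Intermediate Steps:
Function('N')(M) = Add(73, Mul(2, Pow(M, 2))) (Function('N')(M) = Add(Add(Pow(M, 2), Pow(M, 2)), 73) = Add(Mul(2, Pow(M, 2)), 73) = Add(73, Mul(2, Pow(M, 2))))
J = -21 (J = Mul(7, -3) = -21)
Function('x')(r, j) = Add(-2, r)
c = 1425 (c = Add(-47, Mul(-64, Add(-2, -21))) = Add(-47, Mul(-64, -23)) = Add(-47, 1472) = 1425)
Add(Add(c, Function('N')(-56)), 29316) = Add(Add(1425, Add(73, Mul(2, Pow(-56, 2)))), 29316) = Add(Add(1425, Add(73, Mul(2, 3136))), 29316) = Add(Add(1425, Add(73, 6272)), 29316) = Add(Add(1425, 6345), 29316) = Add(7770, 29316) = 37086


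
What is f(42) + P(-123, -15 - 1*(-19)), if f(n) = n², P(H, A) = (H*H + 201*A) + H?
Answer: 17574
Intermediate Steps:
P(H, A) = H + H² + 201*A (P(H, A) = (H² + 201*A) + H = H + H² + 201*A)
f(42) + P(-123, -15 - 1*(-19)) = 42² + (-123 + (-123)² + 201*(-15 - 1*(-19))) = 1764 + (-123 + 15129 + 201*(-15 + 19)) = 1764 + (-123 + 15129 + 201*4) = 1764 + (-123 + 15129 + 804) = 1764 + 15810 = 17574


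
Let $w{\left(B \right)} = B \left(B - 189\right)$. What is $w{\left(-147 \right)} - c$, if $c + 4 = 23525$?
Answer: $25871$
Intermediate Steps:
$w{\left(B \right)} = B \left(-189 + B\right)$
$c = 23521$ ($c = -4 + 23525 = 23521$)
$w{\left(-147 \right)} - c = - 147 \left(-189 - 147\right) - 23521 = \left(-147\right) \left(-336\right) - 23521 = 49392 - 23521 = 25871$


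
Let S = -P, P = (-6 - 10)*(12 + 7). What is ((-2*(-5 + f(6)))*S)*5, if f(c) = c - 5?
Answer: 12160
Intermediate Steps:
f(c) = -5 + c
P = -304 (P = -16*19 = -304)
S = 304 (S = -1*(-304) = 304)
((-2*(-5 + f(6)))*S)*5 = (-2*(-5 + (-5 + 6))*304)*5 = (-2*(-5 + 1)*304)*5 = (-2*(-4)*304)*5 = (8*304)*5 = 2432*5 = 12160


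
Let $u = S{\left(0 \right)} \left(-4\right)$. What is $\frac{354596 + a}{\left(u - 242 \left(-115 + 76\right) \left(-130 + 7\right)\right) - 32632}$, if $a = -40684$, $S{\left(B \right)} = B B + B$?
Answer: $- \frac{156956}{596753} \approx -0.26302$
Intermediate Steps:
$S{\left(B \right)} = B + B^{2}$ ($S{\left(B \right)} = B^{2} + B = B + B^{2}$)
$u = 0$ ($u = 0 \left(1 + 0\right) \left(-4\right) = 0 \cdot 1 \left(-4\right) = 0 \left(-4\right) = 0$)
$\frac{354596 + a}{\left(u - 242 \left(-115 + 76\right) \left(-130 + 7\right)\right) - 32632} = \frac{354596 - 40684}{\left(0 - 242 \left(-115 + 76\right) \left(-130 + 7\right)\right) - 32632} = \frac{313912}{\left(0 - 242 \left(\left(-39\right) \left(-123\right)\right)\right) - 32632} = \frac{313912}{\left(0 - 1160874\right) - 32632} = \frac{313912}{-1160874 - 32632} = \frac{313912}{-1193506} = 313912 \left(- \frac{1}{1193506}\right) = - \frac{156956}{596753}$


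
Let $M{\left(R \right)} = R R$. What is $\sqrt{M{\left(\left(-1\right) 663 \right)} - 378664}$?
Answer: $\sqrt{60905} \approx 246.79$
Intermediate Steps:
$M{\left(R \right)} = R^{2}$
$\sqrt{M{\left(\left(-1\right) 663 \right)} - 378664} = \sqrt{\left(\left(-1\right) 663\right)^{2} - 378664} = \sqrt{\left(-663\right)^{2} - 378664} = \sqrt{439569 - 378664} = \sqrt{60905}$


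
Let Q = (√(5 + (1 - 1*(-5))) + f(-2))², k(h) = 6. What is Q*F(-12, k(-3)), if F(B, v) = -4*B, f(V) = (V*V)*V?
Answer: 3600 - 768*√11 ≈ 1052.8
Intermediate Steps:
f(V) = V³ (f(V) = V²*V = V³)
Q = (-8 + √11)² (Q = (√(5 + (1 - 1*(-5))) + (-2)³)² = (√(5 + (1 + 5)) - 8)² = (√(5 + 6) - 8)² = (√11 - 8)² = (-8 + √11)² ≈ 21.934)
Q*F(-12, k(-3)) = (-8 + √11)²*(-4*(-12)) = (-8 + √11)²*48 = 48*(-8 + √11)²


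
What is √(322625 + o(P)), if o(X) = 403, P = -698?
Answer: 18*√997 ≈ 568.36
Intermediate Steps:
√(322625 + o(P)) = √(322625 + 403) = √323028 = 18*√997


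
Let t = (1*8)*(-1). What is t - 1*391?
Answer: -399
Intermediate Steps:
t = -8 (t = 8*(-1) = -8)
t - 1*391 = -8 - 1*391 = -8 - 391 = -399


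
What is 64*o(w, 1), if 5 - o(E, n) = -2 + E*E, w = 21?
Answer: -27776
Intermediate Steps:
o(E, n) = 7 - E² (o(E, n) = 5 - (-2 + E*E) = 5 - (-2 + E²) = 5 + (2 - E²) = 7 - E²)
64*o(w, 1) = 64*(7 - 1*21²) = 64*(7 - 1*441) = 64*(7 - 441) = 64*(-434) = -27776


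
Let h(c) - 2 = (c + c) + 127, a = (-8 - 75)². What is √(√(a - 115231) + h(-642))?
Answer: √(-1155 + 3*I*√12038) ≈ 4.7951 + 34.322*I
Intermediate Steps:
a = 6889 (a = (-83)² = 6889)
h(c) = 129 + 2*c (h(c) = 2 + ((c + c) + 127) = 2 + (2*c + 127) = 2 + (127 + 2*c) = 129 + 2*c)
√(√(a - 115231) + h(-642)) = √(√(6889 - 115231) + (129 + 2*(-642))) = √(√(-108342) + (129 - 1284)) = √(3*I*√12038 - 1155) = √(-1155 + 3*I*√12038)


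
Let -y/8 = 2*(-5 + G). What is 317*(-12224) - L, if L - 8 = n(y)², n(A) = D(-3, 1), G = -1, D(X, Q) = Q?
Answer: -3875017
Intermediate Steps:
y = 96 (y = -16*(-5 - 1) = -16*(-6) = -8*(-12) = 96)
n(A) = 1
L = 9 (L = 8 + 1² = 8 + 1 = 9)
317*(-12224) - L = 317*(-12224) - 1*9 = -3875008 - 9 = -3875017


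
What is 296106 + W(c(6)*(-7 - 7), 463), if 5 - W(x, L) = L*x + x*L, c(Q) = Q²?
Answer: 762815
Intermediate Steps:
W(x, L) = 5 - 2*L*x (W(x, L) = 5 - (L*x + x*L) = 5 - (L*x + L*x) = 5 - 2*L*x)
296106 + W(c(6)*(-7 - 7), 463) = 296106 + (5 - 2*463*6²*(-7 - 7)) = 296106 + (5 - 2*463*36*(-14)) = 296106 + (5 - 2*463*(-504)) = 296106 + (5 + 466704) = 296106 + 466709 = 762815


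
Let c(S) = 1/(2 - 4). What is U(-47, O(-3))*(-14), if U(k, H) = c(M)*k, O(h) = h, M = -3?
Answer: -329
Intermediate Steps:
c(S) = -½ (c(S) = 1/(-2) = -½)
U(k, H) = -k/2
U(-47, O(-3))*(-14) = -½*(-47)*(-14) = (47/2)*(-14) = -329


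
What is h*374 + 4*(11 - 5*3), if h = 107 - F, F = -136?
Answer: 90866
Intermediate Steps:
h = 243 (h = 107 - 1*(-136) = 107 + 136 = 243)
h*374 + 4*(11 - 5*3) = 243*374 + 4*(11 - 5*3) = 90882 + 4*(11 - 15) = 90882 + 4*(-4) = 90882 - 16 = 90866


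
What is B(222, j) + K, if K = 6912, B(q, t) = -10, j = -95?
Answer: 6902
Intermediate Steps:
B(222, j) + K = -10 + 6912 = 6902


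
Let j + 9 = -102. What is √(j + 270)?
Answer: √159 ≈ 12.610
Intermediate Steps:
j = -111 (j = -9 - 102 = -111)
√(j + 270) = √(-111 + 270) = √159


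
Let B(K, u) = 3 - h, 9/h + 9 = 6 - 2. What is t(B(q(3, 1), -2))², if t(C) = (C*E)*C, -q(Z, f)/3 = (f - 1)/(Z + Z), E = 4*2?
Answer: 21233664/625 ≈ 33974.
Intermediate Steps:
h = -9/5 (h = 9/(-9 + (6 - 2)) = 9/(-9 + 4) = 9/(-5) = 9*(-⅕) = -9/5 ≈ -1.8000)
E = 8
q(Z, f) = -3*(-1 + f)/(2*Z) (q(Z, f) = -3*(f - 1)/(Z + Z) = -3*(-1 + f)/(2*Z))
B(K, u) = 24/5 (B(K, u) = 3 - 1*(-9/5) = 3 + 9/5 = 24/5)
t(C) = 8*C² (t(C) = (C*8)*C = (8*C)*C = 8*C²)
t(B(q(3, 1), -2))² = (8*(24/5)²)² = (8*(576/25))² = (4608/25)² = 21233664/625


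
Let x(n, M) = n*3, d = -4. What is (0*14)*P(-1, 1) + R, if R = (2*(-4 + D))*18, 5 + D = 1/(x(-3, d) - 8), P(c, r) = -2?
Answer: -5544/17 ≈ -326.12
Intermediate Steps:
x(n, M) = 3*n
D = -86/17 (D = -5 + 1/(3*(-3) - 8) = -5 + 1/(-9 - 8) = -5 + 1/(-17) = -5 - 1/17 = -86/17 ≈ -5.0588)
R = -5544/17 (R = (2*(-4 - 86/17))*18 = (2*(-154/17))*18 = -308/17*18 = -5544/17 ≈ -326.12)
(0*14)*P(-1, 1) + R = (0*14)*(-2) - 5544/17 = 0*(-2) - 5544/17 = 0 - 5544/17 = -5544/17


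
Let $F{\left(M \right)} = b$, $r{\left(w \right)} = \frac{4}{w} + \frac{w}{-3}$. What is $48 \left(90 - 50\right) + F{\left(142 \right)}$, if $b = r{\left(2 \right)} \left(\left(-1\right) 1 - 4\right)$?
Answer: $\frac{5740}{3} \approx 1913.3$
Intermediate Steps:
$r{\left(w \right)} = \frac{4}{w} - \frac{w}{3}$ ($r{\left(w \right)} = \frac{4}{w} + w \left(- \frac{1}{3}\right) = \frac{4}{w} - \frac{w}{3}$)
$b = - \frac{20}{3}$ ($b = \left(\frac{4}{2} - \frac{2}{3}\right) \left(\left(-1\right) 1 - 4\right) = \left(4 \cdot \frac{1}{2} - \frac{2}{3}\right) \left(-1 - 4\right) = \left(2 - \frac{2}{3}\right) \left(-5\right) = \frac{4}{3} \left(-5\right) = - \frac{20}{3} \approx -6.6667$)
$F{\left(M \right)} = - \frac{20}{3}$
$48 \left(90 - 50\right) + F{\left(142 \right)} = 48 \left(90 - 50\right) - \frac{20}{3} = 48 \cdot 40 - \frac{20}{3} = 1920 - \frac{20}{3} = \frac{5740}{3}$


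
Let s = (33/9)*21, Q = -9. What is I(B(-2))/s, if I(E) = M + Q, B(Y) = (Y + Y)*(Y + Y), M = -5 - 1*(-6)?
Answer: -8/77 ≈ -0.10390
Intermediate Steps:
M = 1 (M = -5 + 6 = 1)
B(Y) = 4*Y² (B(Y) = (2*Y)*(2*Y) = 4*Y²)
I(E) = -8 (I(E) = 1 - 9 = -8)
s = 77 (s = (33*(⅑))*21 = (11/3)*21 = 77)
I(B(-2))/s = -8/77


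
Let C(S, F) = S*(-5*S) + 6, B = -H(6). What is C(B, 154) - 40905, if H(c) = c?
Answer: -41079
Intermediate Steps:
B = -6 (B = -1*6 = -6)
C(S, F) = 6 - 5*S² (C(S, F) = -5*S² + 6 = 6 - 5*S²)
C(B, 154) - 40905 = (6 - 5*(-6)²) - 40905 = (6 - 5*36) - 40905 = (6 - 180) - 40905 = -174 - 40905 = -41079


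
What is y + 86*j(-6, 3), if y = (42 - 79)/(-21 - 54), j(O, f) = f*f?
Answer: 58087/75 ≈ 774.49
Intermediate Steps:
j(O, f) = f²
y = 37/75 (y = -37/(-75) = -37*(-1/75) = 37/75 ≈ 0.49333)
y + 86*j(-6, 3) = 37/75 + 86*3² = 37/75 + 86*9 = 37/75 + 774 = 58087/75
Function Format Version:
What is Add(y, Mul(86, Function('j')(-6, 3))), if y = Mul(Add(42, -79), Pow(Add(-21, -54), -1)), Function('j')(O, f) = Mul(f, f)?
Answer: Rational(58087, 75) ≈ 774.49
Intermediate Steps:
Function('j')(O, f) = Pow(f, 2)
y = Rational(37, 75) (y = Mul(-37, Pow(-75, -1)) = Mul(-37, Rational(-1, 75)) = Rational(37, 75) ≈ 0.49333)
Add(y, Mul(86, Function('j')(-6, 3))) = Add(Rational(37, 75), Mul(86, Pow(3, 2))) = Add(Rational(37, 75), Mul(86, 9)) = Add(Rational(37, 75), 774) = Rational(58087, 75)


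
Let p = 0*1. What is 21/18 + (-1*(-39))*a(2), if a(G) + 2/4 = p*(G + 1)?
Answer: -55/3 ≈ -18.333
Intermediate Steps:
p = 0
a(G) = -1/2 (a(G) = -1/2 + 0*(G + 1) = -1/2 + 0*(1 + G) = -1/2 + 0 = -1/2)
21/18 + (-1*(-39))*a(2) = 21/18 - 1*(-39)*(-1/2) = 21*(1/18) + 39*(-1/2) = 7/6 - 39/2 = -55/3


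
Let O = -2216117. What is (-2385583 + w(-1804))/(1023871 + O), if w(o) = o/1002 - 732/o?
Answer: 269512589776/134694587973 ≈ 2.0009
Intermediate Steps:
w(o) = -732/o + o/1002 (w(o) = o*(1/1002) - 732/o = o/1002 - 732/o = -732/o + o/1002)
(-2385583 + w(-1804))/(1023871 + O) = (-2385583 + (-732/(-1804) + (1/1002)*(-1804)))/(1023871 - 2216117) = (-2385583 + (-732*(-1/1804) - 902/501))/(-1192246) = (-2385583 + (183/451 - 902/501))*(-1/1192246) = (-2385583 - 315119/225951)*(-1/1192246) = -539025179552/225951*(-1/1192246) = 269512589776/134694587973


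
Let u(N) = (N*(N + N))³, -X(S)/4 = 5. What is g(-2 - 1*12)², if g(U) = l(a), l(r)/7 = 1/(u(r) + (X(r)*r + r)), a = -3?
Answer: 49/34680321 ≈ 1.4129e-6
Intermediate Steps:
X(S) = -20 (X(S) = -4*5 = -20)
u(N) = 8*N⁶ (u(N) = (N*(2*N))³ = (2*N²)³ = 8*N⁶)
l(r) = 7/(-19*r + 8*r⁶) (l(r) = 7/(8*r⁶ + (-20*r + r)) = 7/(8*r⁶ - 19*r) = 7/(-19*r + 8*r⁶))
g(U) = 7/5889 (g(U) = 7/(-3*(-19 + 8*(-3)⁵)) = 7*(-⅓)/(-19 + 8*(-243)) = 7*(-⅓)/(-19 - 1944) = 7*(-⅓)/(-1963) = 7*(-⅓)*(-1/1963) = 7/5889)
g(-2 - 1*12)² = (7/5889)² = 49/34680321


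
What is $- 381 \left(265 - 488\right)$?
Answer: $84963$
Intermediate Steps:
$- 381 \left(265 - 488\right) = \left(-381\right) \left(-223\right) = 84963$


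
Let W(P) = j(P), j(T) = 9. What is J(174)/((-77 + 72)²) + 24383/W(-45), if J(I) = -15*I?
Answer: 117217/45 ≈ 2604.8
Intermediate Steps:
W(P) = 9
J(174)/((-77 + 72)²) + 24383/W(-45) = (-15*174)/((-77 + 72)²) + 24383/9 = -2610/((-5)²) + 24383*(⅑) = -2610/25 + 24383/9 = -2610*1/25 + 24383/9 = -522/5 + 24383/9 = 117217/45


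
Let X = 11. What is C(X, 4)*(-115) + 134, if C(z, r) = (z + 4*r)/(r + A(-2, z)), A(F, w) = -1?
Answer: -901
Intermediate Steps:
C(z, r) = (z + 4*r)/(-1 + r) (C(z, r) = (z + 4*r)/(r - 1) = (z + 4*r)/(-1 + r))
C(X, 4)*(-115) + 134 = ((11 + 4*4)/(-1 + 4))*(-115) + 134 = ((11 + 16)/3)*(-115) + 134 = ((⅓)*27)*(-115) + 134 = 9*(-115) + 134 = -1035 + 134 = -901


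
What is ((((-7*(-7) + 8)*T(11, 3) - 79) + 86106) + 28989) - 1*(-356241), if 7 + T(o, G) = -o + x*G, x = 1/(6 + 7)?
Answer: 6113174/13 ≈ 4.7024e+5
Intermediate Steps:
x = 1/13 ≈ 0.076923
T(o, G) = -7 - o + G/13 (T(o, G) = -7 + (-o + G/13) = -7 - o + G/13)
((((-7*(-7) + 8)*T(11, 3) - 79) + 86106) + 28989) - 1*(-356241) = ((((-7*(-7) + 8)*(-7 - 1*11 + (1/13)*3) - 79) + 86106) + 28989) - 1*(-356241) = ((((49 + 8)*(-7 - 11 + 3/13) - 79) + 86106) + 28989) + 356241 = (((57*(-231/13) - 79) + 86106) + 28989) + 356241 = (((-13167/13 - 79) + 86106) + 28989) + 356241 = ((-14194/13 + 86106) + 28989) + 356241 = (1105184/13 + 28989) + 356241 = 1482041/13 + 356241 = 6113174/13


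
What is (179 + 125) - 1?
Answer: 303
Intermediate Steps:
(179 + 125) - 1 = 304 - 1 = 303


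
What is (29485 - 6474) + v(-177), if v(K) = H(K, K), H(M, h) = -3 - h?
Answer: 23185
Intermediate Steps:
v(K) = -3 - K
(29485 - 6474) + v(-177) = (29485 - 6474) + (-3 - 1*(-177)) = 23011 + (-3 + 177) = 23011 + 174 = 23185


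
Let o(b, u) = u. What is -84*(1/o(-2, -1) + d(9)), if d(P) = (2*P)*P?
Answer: -13524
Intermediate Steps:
d(P) = 2*P²
-84*(1/o(-2, -1) + d(9)) = -84*(1/(-1) + 2*9²) = -84*(-1 + 2*81) = -84*(-1 + 162) = -84*161 = -13524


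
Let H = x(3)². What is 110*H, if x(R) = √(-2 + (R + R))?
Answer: 440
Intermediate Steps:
x(R) = √(-2 + 2*R)
H = 4 (H = (√(-2 + 2*3))² = (√(-2 + 6))² = (√4)² = 2² = 4)
110*H = 110*4 = 440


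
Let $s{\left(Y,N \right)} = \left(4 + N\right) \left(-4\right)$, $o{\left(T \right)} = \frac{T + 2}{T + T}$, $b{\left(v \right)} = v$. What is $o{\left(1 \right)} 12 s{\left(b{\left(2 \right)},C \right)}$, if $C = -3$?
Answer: $-72$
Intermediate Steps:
$o{\left(T \right)} = \frac{2 + T}{2 T}$
$s{\left(Y,N \right)} = -16 - 4 N$
$o{\left(1 \right)} 12 s{\left(b{\left(2 \right)},C \right)} = \frac{2 + 1}{2 \cdot 1} \cdot 12 \left(-16 - -12\right) = \frac{1}{2} \cdot 1 \cdot 3 \cdot 12 \left(-16 + 12\right) = \frac{3}{2} \cdot 12 \left(-4\right) = 18 \left(-4\right) = -72$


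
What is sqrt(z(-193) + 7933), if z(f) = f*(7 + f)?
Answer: sqrt(43831) ≈ 209.36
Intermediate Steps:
sqrt(z(-193) + 7933) = sqrt(-193*(7 - 193) + 7933) = sqrt(-193*(-186) + 7933) = sqrt(35898 + 7933) = sqrt(43831)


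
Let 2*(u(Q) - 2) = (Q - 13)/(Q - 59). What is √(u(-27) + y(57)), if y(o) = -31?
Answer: I*√53191/43 ≈ 5.3635*I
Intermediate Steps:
u(Q) = 2 + (-13 + Q)/(2*(-59 + Q)) (u(Q) = 2 + ((Q - 13)/(Q - 59))/2 = 2 + ((-13 + Q)/(-59 + Q))/2 = 2 + (-13 + Q)/(2*(-59 + Q)))
√(u(-27) + y(57)) = √((-249 + 5*(-27))/(2*(-59 - 27)) - 31) = √((½)*(-249 - 135)/(-86) - 31) = √((½)*(-1/86)*(-384) - 31) = √(96/43 - 31) = √(-1237/43) = I*√53191/43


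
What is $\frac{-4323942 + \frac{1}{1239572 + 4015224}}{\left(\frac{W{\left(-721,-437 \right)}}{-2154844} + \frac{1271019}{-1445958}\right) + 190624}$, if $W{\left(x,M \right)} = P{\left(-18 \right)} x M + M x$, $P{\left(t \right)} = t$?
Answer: $- \frac{268165748592255956261283}{11822373778174440917551} \approx -22.683$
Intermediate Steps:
$W{\left(x,M \right)} = - 17 M x$ ($W{\left(x,M \right)} = - 18 x M + M x = - 18 M x + M x = - 17 M x$)
$\frac{-4323942 + \frac{1}{1239572 + 4015224}}{\left(\frac{W{\left(-721,-437 \right)}}{-2154844} + \frac{1271019}{-1445958}\right) + 190624} = \frac{-4323942 + \frac{1}{1239572 + 4015224}}{\left(\frac{\left(-17\right) \left(-437\right) \left(-721\right)}{-2154844} + \frac{1271019}{-1445958}\right) + 190624} = \frac{-4323942 + \frac{1}{5254796}}{\left(\left(-5356309\right) \left(- \frac{1}{2154844}\right) + 1271019 \left(- \frac{1}{1445958}\right)\right) + 190624} = \frac{-4323942 + \frac{1}{5254796}}{\left(\frac{5356309}{2154844} - \frac{423673}{481986}\right) + 190624} = - \frac{22721433125831}{5254796 \left(\frac{834358363831}{519302320092} + 190624\right)} = - \frac{22721433125831}{5254796 \cdot \frac{98992319823581239}{519302320092}} = \left(- \frac{22721433125831}{5254796}\right) \frac{519302320092}{98992319823581239} = - \frac{268165748592255956261283}{11822373778174440917551}$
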